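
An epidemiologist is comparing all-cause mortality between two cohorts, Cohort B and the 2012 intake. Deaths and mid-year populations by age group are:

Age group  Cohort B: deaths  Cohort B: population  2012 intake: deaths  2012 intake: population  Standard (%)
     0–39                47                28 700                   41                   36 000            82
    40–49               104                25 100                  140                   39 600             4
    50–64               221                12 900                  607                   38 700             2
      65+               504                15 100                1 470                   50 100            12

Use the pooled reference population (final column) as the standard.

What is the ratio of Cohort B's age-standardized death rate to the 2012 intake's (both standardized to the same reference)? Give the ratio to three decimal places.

Age-specific rates per 1 000 for Cohort B: 1.638, 4.143, 17.132, 33.377.
For the 2012 intake: 1.139, 3.535, 15.685, 29.341.
Standard weights: 0.82, 0.04, 0.02, 0.12.
Cohort B: 0.8200×1.638 + 0.0400×4.143 + 0.0200×17.132 + 0.1200×33.377 = 5.8565 per 1 000.
The 2012 intake: 0.8200×1.139 + 0.0400×3.535 + 0.0200×15.685 + 0.1200×29.341 = 4.9100 per 1 000.
Ratio = 5.8565 ÷ 4.9100 = 1.19279.

1.193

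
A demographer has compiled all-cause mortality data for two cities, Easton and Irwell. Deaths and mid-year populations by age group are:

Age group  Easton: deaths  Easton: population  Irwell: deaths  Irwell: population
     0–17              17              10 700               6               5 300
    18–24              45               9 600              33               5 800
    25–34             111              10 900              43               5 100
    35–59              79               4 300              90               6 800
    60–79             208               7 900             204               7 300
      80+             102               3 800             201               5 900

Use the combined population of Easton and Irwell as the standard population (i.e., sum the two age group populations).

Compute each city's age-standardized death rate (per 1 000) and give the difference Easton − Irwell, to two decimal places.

Age-specific rates per 1 000 for Easton: 1.589, 4.688, 10.183, 18.372, 26.329, 26.842.
For Irwell: 1.132, 5.690, 8.431, 13.235, 27.945, 34.068.
Combined standard total = 83 400; weights = 0.1918, 0.1847, 0.1918, 0.1331, 0.1823, 0.1163.
Easton: 0.1918×1.589 + 0.1847×4.688 + 0.1918×10.183 + 0.1331×18.372 + 0.1823×26.329 + 0.1163×26.842 = 13.4897 per 1 000.
Irwell: 0.1918×1.132 + 0.1847×5.690 + 0.1918×8.431 + 0.1331×13.235 + 0.1823×27.945 + 0.1163×34.068 = 13.7023 per 1 000.
Difference = 13.4897 − 13.7023 = -0.2126.

-0.21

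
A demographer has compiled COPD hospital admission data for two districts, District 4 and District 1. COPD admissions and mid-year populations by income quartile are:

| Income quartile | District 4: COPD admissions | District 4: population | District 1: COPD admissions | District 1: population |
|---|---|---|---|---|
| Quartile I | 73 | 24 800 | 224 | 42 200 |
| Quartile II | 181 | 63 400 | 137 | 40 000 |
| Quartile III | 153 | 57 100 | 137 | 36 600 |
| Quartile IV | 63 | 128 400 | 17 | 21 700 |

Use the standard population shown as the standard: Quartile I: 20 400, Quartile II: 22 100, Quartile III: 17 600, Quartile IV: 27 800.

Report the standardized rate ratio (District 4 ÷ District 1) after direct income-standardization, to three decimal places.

0.677

Income-specific rates per 10 000 for District 4: 29.44, 28.55, 26.80, 4.91.
For District 1: 53.08, 34.25, 37.43, 7.83.
Standard total = 87 900; weights = 0.2321, 0.2514, 0.2002, 0.3163.
District 4: 0.2321×29.44 + 0.2514×28.55 + 0.2002×26.80 + 0.3163×4.91 = 20.9262 per 10 000.
District 1: 0.2321×53.08 + 0.2514×34.25 + 0.2002×37.43 + 0.3163×7.83 = 30.9028 per 10 000.
Ratio = 20.9262 ÷ 30.9028 = 0.67716.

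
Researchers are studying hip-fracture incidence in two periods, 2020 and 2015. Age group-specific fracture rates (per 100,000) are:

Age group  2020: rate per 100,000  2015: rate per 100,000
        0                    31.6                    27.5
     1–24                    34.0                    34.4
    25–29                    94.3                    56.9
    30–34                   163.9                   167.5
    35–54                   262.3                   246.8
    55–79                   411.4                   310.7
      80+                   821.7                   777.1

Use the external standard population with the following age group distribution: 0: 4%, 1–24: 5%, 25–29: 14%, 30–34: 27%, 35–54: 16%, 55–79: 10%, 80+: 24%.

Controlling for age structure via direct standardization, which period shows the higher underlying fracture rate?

Standard weights: 0.04, 0.05, 0.14, 0.27, 0.16, 0.10, 0.24.
2020: 0.0400×31.6 + 0.0500×34.0 + 0.1400×94.3 + 0.2700×163.9 + 0.1600×262.3 + 0.1000×411.4 + 0.2400×821.7 = 340.7350 per 100,000.
2015: 0.0400×27.5 + 0.0500×34.4 + 0.1400×56.9 + 0.2700×167.5 + 0.1600×246.8 + 0.1000×310.7 + 0.2400×777.1 = 313.0730 per 100,000.

2020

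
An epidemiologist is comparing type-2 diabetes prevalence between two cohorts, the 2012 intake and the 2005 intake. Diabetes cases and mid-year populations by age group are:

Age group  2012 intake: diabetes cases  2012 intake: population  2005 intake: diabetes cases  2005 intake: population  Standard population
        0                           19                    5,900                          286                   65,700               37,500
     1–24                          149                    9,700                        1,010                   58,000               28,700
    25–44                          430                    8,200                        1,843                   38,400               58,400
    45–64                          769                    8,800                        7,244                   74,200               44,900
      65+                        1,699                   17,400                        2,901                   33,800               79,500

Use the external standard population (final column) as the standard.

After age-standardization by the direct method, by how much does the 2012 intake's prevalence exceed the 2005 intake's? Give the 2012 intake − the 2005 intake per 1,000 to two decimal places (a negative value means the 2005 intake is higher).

Age-specific rates per 1,000 for the 2012 intake: 3.220, 15.361, 52.439, 87.386, 97.644.
For the 2005 intake: 4.353, 17.414, 47.995, 97.628, 85.828.
Standard total = 249,000; weights = 0.1506, 0.1153, 0.2345, 0.1803, 0.3193.
The 2012 intake: 0.1506×3.220 + 0.1153×15.361 + 0.2345×52.439 + 0.1803×87.386 + 0.3193×97.644 = 61.4875 per 1,000.
The 2005 intake: 0.1506×4.353 + 0.1153×17.414 + 0.2345×47.995 + 0.1803×97.628 + 0.3193×85.828 = 58.9268 per 1,000.
Difference = 61.4875 − 58.9268 = 2.5607.

2.56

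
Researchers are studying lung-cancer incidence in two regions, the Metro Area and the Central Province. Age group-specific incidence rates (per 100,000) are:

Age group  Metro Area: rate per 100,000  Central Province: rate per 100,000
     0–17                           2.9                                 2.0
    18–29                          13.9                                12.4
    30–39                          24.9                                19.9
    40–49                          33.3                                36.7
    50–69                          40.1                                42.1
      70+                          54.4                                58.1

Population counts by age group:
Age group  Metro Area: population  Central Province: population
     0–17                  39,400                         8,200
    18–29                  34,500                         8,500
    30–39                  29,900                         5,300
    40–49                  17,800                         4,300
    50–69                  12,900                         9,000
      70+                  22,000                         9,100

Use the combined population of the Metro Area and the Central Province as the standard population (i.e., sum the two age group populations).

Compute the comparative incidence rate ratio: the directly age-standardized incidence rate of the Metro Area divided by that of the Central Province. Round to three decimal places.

1.010

Combined standard total = 200,900; weights = 0.2369, 0.2140, 0.1752, 0.1100, 0.1090, 0.1548.
The Metro Area: 0.2369×2.9 + 0.2140×13.9 + 0.1752×24.9 + 0.1100×33.3 + 0.1090×40.1 + 0.1548×54.4 = 24.4807 per 100,000.
The Central Province: 0.2369×2.0 + 0.2140×12.4 + 0.1752×19.9 + 0.1100×36.7 + 0.1090×42.1 + 0.1548×58.1 = 24.2352 per 100,000.
Ratio = 24.4807 ÷ 24.2352 = 1.01013.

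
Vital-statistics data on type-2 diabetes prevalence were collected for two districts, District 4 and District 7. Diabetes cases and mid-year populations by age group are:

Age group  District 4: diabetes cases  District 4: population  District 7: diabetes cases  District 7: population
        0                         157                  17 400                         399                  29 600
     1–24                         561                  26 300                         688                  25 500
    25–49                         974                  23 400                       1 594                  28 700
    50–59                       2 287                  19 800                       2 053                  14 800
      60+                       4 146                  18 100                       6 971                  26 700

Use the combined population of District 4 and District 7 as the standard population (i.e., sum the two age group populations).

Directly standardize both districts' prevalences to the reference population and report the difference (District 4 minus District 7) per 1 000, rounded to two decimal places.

-15.05

Age-specific rates per 1 000 for District 4: 9.023, 21.331, 41.624, 115.505, 229.061.
For District 7: 13.480, 26.980, 55.540, 138.716, 261.086.
Combined standard total = 230 300; weights = 0.2041, 0.2249, 0.2262, 0.1502, 0.1945.
District 4: 0.2041×9.023 + 0.2249×21.331 + 0.2262×41.624 + 0.1502×115.505 + 0.1945×229.061 = 77.9680 per 1 000.
District 7: 0.2041×13.480 + 0.2249×26.980 + 0.2262×55.540 + 0.1502×138.716 + 0.1945×261.086 = 93.0135 per 1 000.
Difference = 77.9680 − 93.0135 = -15.0455.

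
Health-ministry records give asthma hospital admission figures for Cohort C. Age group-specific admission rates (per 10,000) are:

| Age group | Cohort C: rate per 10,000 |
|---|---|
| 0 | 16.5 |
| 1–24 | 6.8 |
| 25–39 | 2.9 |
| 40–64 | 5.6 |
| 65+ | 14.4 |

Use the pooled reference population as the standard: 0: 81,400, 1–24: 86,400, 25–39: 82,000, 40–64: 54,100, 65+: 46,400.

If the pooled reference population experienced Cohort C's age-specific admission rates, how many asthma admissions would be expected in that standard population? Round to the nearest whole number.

Expected asthma admissions = Σ (standard pop × age-specific rate ÷ 10,000)
= 81,400×16.5/10,000 + 86,400×6.8/10,000 + 82,000×2.9/10,000 + 54,100×5.6/10,000 + 46,400×14.4/10,000
= 134.31 + 58.75 + 23.78 + 30.30 + 66.82 = 313.95.

314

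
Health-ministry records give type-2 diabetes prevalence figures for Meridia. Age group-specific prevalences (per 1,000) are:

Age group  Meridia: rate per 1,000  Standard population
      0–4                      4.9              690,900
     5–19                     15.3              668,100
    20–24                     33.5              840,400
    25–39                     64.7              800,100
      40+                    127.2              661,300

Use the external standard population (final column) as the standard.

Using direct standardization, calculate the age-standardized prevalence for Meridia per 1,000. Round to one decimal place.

48.5

Standard total = 3,660,800; weights = 0.1887, 0.1825, 0.2296, 0.2186, 0.1806.
Standardized rate: 0.1887×4.9 + 0.1825×15.3 + 0.2296×33.5 + 0.2186×64.7 + 0.1806×127.2 = 48.5262 per 1,000.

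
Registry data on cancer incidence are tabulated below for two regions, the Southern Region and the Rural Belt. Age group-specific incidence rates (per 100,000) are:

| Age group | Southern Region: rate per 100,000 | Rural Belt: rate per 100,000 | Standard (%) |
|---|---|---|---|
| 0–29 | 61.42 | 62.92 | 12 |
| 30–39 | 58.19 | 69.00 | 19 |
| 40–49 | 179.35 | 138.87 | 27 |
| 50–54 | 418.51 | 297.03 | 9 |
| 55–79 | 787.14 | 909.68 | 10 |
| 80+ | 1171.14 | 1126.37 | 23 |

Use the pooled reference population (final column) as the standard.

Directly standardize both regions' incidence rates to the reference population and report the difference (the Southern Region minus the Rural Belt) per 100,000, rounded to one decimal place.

Standard weights: 0.12, 0.19, 0.27, 0.09, 0.10, 0.23.
The Southern Region: 0.1200×61.42 + 0.1900×58.19 + 0.2700×179.35 + 0.0900×418.51 + 0.1000×787.14 + 0.2300×1171.14 = 452.5931 per 100,000.
The Rural Belt: 0.1200×62.92 + 0.1900×69.00 + 0.2700×138.87 + 0.0900×297.03 + 0.1000×909.68 + 0.2300×1126.37 = 434.9211 per 100,000.
Difference = 452.5931 − 434.9211 = 17.6720.

17.7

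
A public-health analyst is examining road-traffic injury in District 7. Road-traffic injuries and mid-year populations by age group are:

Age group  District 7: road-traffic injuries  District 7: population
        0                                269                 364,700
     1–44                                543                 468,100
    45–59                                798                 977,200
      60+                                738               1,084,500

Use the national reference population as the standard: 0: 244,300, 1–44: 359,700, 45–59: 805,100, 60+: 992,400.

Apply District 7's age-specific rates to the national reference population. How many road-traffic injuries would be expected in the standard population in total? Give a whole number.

1930

Age-specific rates per 100,000 for District 7: 73.76, 116.00, 81.66, 68.05.
Expected road-traffic injuries = Σ (standard pop × age-specific rate ÷ 100,000)
= 244,300×73.76/100,000 + 359,700×116.00/100,000 + 805,100×81.66/100,000 + 992,400×68.05/100,000
= 180.19 + 417.26 + 657.46 + 675.33 = 1930.23.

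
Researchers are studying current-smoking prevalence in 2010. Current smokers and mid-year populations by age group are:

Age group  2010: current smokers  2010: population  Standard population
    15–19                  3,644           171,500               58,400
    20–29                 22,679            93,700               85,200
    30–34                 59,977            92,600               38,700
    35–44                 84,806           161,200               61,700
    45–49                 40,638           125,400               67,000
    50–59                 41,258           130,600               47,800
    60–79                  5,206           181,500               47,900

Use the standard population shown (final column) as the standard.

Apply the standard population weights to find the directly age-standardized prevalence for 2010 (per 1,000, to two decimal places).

Age-specific rates per 1,000 for 2010: 21.248, 242.038, 647.700, 526.092, 324.067, 315.911, 28.683.
Standard total = 406,700; weights = 0.1436, 0.2095, 0.0952, 0.1517, 0.1647, 0.1175, 0.1178.
Standardized rate: 0.1436×21.248 + 0.2095×242.038 + 0.0952×647.700 + 0.1517×526.092 + 0.1647×324.067 + 0.1175×315.911 + 0.1178×28.683 = 289.0960 per 1,000.

289.10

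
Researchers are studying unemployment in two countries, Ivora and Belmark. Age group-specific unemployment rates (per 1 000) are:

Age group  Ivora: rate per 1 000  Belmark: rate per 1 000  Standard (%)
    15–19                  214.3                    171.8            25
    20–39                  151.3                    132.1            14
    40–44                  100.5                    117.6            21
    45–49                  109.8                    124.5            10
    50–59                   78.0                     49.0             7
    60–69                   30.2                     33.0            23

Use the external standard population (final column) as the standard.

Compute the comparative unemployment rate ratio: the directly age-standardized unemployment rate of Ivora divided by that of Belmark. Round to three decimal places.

Standard weights: 0.25, 0.14, 0.21, 0.10, 0.07, 0.23.
Ivora: 0.2500×214.3 + 0.1400×151.3 + 0.2100×100.5 + 0.1000×109.8 + 0.0700×78.0 + 0.2300×30.2 = 119.2480 per 1 000.
Belmark: 0.2500×171.8 + 0.1400×132.1 + 0.2100×117.6 + 0.1000×124.5 + 0.0700×49.0 + 0.2300×33.0 = 109.6100 per 1 000.
Ratio = 119.2480 ÷ 109.6100 = 1.08793.

1.088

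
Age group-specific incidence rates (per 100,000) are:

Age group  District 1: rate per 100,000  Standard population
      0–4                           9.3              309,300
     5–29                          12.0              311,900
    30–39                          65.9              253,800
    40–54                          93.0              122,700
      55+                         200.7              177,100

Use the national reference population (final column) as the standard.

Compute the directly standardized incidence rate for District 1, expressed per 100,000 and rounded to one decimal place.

59.8

Standard total = 1,174,800; weights = 0.2633, 0.2655, 0.2160, 0.1044, 0.1507.
Standardized rate: 0.2633×9.3 + 0.2655×12.0 + 0.2160×65.9 + 0.1044×93.0 + 0.1507×200.7 = 59.8398 per 100,000.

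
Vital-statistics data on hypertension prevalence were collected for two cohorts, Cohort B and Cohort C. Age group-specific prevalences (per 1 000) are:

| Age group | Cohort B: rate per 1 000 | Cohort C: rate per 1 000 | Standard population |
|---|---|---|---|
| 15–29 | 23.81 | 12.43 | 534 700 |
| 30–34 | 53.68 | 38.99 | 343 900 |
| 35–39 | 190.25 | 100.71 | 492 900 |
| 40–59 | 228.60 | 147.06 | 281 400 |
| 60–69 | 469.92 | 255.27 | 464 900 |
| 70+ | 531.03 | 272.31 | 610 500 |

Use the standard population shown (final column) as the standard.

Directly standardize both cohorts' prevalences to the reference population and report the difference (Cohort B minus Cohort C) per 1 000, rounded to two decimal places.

Standard total = 2 728 300; weights = 0.1960, 0.1260, 0.1807, 0.1031, 0.1704, 0.2238.
Cohort B: 0.1960×23.81 + 0.1260×53.68 + 0.1807×190.25 + 0.1031×228.60 + 0.1704×469.92 + 0.2238×531.03 = 268.2820 per 1 000.
Cohort C: 0.1960×12.43 + 0.1260×38.99 + 0.1807×100.71 + 0.1031×147.06 + 0.1704×255.27 + 0.2238×272.31 = 145.1446 per 1 000.
Difference = 268.2820 − 145.1446 = 123.1374.

123.14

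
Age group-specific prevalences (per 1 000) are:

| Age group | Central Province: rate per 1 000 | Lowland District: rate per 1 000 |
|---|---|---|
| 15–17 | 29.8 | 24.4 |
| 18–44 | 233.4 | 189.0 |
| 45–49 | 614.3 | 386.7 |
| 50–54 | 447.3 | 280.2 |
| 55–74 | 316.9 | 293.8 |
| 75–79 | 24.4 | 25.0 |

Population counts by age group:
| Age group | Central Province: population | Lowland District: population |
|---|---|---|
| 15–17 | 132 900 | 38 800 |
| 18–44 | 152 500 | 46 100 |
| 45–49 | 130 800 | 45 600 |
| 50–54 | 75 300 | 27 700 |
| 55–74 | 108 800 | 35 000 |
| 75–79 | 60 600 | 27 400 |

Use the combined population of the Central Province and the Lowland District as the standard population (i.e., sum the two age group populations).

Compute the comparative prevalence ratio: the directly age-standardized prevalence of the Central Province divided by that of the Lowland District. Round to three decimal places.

1.384

Combined standard total = 881 500; weights = 0.1948, 0.2253, 0.2001, 0.1168, 0.1631, 0.0998.
The Central Province: 0.1948×29.8 + 0.2253×233.4 + 0.2001×614.3 + 0.1168×447.3 + 0.1631×316.9 + 0.0998×24.4 = 287.7161 per 1 000.
The Lowland District: 0.1948×24.4 + 0.2253×189.0 + 0.2001×386.7 + 0.1168×280.2 + 0.1631×293.8 + 0.0998×25.0 = 207.8818 per 1 000.
Ratio = 287.7161 ÷ 207.8818 = 1.38404.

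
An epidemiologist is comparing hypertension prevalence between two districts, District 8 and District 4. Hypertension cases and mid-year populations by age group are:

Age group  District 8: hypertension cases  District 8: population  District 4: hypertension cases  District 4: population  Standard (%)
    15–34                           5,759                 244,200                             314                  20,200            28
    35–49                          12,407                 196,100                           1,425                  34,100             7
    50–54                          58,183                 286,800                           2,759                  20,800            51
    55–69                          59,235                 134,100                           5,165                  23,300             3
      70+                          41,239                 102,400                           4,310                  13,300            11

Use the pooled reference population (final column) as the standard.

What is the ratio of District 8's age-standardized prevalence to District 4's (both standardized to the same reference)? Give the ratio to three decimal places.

1.468

Age-specific rates per 1,000 for District 8: 23.583, 63.269, 202.870, 441.723, 402.725.
For District 4: 15.545, 41.789, 132.644, 221.674, 324.060.
Standard weights: 0.28, 0.07, 0.51, 0.03, 0.11.
District 8: 0.2800×23.583 + 0.0700×63.269 + 0.5100×202.870 + 0.0300×441.723 + 0.1100×402.725 = 172.0470 per 1,000.
District 4: 0.2800×15.545 + 0.0700×41.789 + 0.5100×132.644 + 0.0300×221.674 + 0.1100×324.060 = 117.2231 per 1,000.
Ratio = 172.0470 ÷ 117.2231 = 1.46769.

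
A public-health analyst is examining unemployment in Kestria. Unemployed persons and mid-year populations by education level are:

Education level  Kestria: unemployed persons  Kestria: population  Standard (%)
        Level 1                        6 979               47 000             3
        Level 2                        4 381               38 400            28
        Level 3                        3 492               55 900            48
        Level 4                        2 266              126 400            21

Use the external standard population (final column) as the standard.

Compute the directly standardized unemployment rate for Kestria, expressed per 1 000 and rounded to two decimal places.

Education-specific rates per 1 000 for Kestria: 148.489, 114.089, 62.469, 17.927.
Standard weights: 0.03, 0.28, 0.48, 0.21.
Standardized rate: 0.0300×148.489 + 0.2800×114.089 + 0.4800×62.469 + 0.2100×17.927 = 70.1492 per 1 000.

70.15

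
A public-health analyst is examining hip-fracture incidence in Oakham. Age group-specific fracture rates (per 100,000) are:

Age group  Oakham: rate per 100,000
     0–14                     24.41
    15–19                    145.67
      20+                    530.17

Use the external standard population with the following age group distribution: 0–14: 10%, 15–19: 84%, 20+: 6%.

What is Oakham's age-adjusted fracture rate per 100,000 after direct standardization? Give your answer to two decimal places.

156.61

Standard weights: 0.10, 0.84, 0.06.
Standardized rate: 0.1000×24.41 + 0.8400×145.67 + 0.0600×530.17 = 156.6140 per 100,000.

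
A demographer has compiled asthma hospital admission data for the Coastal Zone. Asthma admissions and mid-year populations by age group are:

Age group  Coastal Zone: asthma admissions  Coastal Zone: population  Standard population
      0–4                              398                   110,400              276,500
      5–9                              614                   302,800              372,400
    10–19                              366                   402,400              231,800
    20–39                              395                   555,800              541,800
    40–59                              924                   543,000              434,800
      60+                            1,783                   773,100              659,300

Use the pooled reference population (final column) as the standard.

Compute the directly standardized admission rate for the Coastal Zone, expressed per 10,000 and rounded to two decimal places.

18.31

Age-specific rates per 10,000 for the Coastal Zone: 36.05, 20.28, 9.10, 7.11, 17.02, 23.06.
Standard total = 2,516,600; weights = 0.1099, 0.1480, 0.0921, 0.2153, 0.1728, 0.2620.
Standardized rate: 0.1099×36.05 + 0.1480×20.28 + 0.0921×9.10 + 0.2153×7.11 + 0.1728×17.02 + 0.2620×23.06 = 18.3114 per 10,000.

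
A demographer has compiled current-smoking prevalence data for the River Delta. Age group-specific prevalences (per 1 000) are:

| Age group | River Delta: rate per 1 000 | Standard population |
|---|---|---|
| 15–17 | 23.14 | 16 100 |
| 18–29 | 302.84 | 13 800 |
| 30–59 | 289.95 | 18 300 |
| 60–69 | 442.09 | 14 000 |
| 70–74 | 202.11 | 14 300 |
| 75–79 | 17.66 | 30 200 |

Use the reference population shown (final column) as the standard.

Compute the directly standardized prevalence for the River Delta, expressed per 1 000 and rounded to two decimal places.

Standard total = 106 700; weights = 0.1509, 0.1293, 0.1715, 0.1312, 0.1340, 0.2830.
Standardized rate: 0.1509×23.14 + 0.1293×302.84 + 0.1715×289.95 + 0.1312×442.09 + 0.1340×202.11 + 0.2830×17.66 = 182.4798 per 1 000.

182.48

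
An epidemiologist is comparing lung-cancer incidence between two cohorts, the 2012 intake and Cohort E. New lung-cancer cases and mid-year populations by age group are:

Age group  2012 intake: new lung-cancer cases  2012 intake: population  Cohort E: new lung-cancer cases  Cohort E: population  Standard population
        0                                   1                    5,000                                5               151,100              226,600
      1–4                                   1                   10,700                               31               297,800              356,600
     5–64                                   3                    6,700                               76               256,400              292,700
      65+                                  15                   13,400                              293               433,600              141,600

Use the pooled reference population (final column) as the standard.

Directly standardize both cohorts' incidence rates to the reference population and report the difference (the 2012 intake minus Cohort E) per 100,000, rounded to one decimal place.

Age-specific rates per 100,000 for the 2012 intake: 20.00, 9.35, 44.78, 111.94.
For Cohort E: 3.31, 10.41, 29.64, 67.57.
Standard total = 1,017,500; weights = 0.2227, 0.3505, 0.2877, 0.1392.
The 2012 intake: 0.2227×20.00 + 0.3505×9.35 + 0.2877×44.78 + 0.1392×111.94 = 36.1881 per 100,000.
Cohort E: 0.2227×3.31 + 0.3505×10.41 + 0.2877×29.64 + 0.1392×67.57 = 22.3158 per 100,000.
Difference = 36.1881 − 22.3158 = 13.8723.

13.9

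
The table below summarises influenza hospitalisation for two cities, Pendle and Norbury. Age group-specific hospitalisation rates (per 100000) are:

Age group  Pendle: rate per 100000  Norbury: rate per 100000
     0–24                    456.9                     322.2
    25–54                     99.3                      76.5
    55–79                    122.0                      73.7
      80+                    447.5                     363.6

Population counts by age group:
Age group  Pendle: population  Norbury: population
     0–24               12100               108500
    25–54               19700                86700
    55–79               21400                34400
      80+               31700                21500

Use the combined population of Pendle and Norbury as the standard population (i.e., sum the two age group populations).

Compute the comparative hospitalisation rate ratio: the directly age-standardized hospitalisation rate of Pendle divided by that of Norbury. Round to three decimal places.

1.367

Combined standard total = 336000; weights = 0.3589, 0.3167, 0.1661, 0.1583.
Pendle: 0.3589×456.9 + 0.3167×99.3 + 0.1661×122.0 + 0.1583×447.5 = 286.5543 per 100000.
Norbury: 0.3589×322.2 + 0.3167×76.5 + 0.1661×73.7 + 0.1583×363.6 = 209.6813 per 100000.
Ratio = 286.5543 ÷ 209.6813 = 1.36662.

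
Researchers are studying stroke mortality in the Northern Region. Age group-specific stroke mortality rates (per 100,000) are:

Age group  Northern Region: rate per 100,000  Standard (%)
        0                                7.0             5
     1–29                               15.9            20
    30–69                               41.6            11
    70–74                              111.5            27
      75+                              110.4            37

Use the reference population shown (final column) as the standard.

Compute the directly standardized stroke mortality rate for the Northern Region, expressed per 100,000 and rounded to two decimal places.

Standard weights: 0.05, 0.20, 0.11, 0.27, 0.37.
Standardized rate: 0.0500×7.0 + 0.2000×15.9 + 0.1100×41.6 + 0.2700×111.5 + 0.3700×110.4 = 79.0590 per 100,000.

79.06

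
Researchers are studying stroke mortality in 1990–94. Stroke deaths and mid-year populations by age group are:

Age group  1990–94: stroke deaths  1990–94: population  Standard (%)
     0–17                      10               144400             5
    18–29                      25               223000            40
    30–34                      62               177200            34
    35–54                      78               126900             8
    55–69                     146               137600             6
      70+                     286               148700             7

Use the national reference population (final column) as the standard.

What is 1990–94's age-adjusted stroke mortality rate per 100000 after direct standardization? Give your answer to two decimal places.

41.47

Age-specific rates per 100000 for 1990–94: 6.93, 11.21, 34.99, 61.47, 106.10, 192.33.
Standard weights: 0.05, 0.40, 0.34, 0.08, 0.06, 0.07.
Standardized rate: 0.0500×6.93 + 0.4000×11.21 + 0.3400×34.99 + 0.0800×61.47 + 0.0600×106.10 + 0.0700×192.33 = 41.4736 per 100000.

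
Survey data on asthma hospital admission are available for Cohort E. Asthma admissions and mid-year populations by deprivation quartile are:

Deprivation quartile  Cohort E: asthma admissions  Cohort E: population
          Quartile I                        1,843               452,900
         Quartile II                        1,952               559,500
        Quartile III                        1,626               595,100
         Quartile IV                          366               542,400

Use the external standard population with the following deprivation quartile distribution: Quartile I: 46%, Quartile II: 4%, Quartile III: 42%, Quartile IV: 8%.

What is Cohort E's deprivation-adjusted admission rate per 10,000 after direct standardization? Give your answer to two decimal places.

Deprivation-specific rates per 10,000 for Cohort E: 40.69, 34.89, 27.32, 6.75.
Standard weights: 0.46, 0.04, 0.42, 0.08.
Standardized rate: 0.4600×40.69 + 0.0400×34.89 + 0.4200×27.32 + 0.0800×6.75 = 32.1300 per 10,000.

32.13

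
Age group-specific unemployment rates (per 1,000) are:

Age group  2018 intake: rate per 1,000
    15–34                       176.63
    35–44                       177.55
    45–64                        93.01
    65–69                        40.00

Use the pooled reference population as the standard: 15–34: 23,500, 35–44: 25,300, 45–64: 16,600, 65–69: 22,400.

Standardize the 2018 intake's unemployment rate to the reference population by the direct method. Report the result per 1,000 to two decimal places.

Standard total = 87,800; weights = 0.2677, 0.2882, 0.1891, 0.2551.
Standardized rate: 0.2677×176.63 + 0.2882×177.55 + 0.1891×93.01 + 0.2551×40.00 = 126.2276 per 1,000.

126.23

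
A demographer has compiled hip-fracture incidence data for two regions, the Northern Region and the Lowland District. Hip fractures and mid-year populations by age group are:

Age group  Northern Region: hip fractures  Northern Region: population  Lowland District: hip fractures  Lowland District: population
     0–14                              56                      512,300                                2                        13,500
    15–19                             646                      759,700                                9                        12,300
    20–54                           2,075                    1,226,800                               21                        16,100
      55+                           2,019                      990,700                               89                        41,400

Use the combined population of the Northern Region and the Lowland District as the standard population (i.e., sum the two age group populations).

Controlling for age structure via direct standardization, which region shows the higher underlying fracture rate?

Age-specific rates per 100,000 for the Northern Region: 10.93, 85.03, 169.14, 203.80.
For the Lowland District: 14.81, 73.17, 130.43, 214.98.
Combined standard total = 3,572,800; weights = 0.1472, 0.2161, 0.3479, 0.2889.
The Northern Region: 0.1472×10.93 + 0.2161×85.03 + 0.3479×169.14 + 0.2889×203.80 = 137.6942 per 100,000.
The Lowland District: 0.1472×14.81 + 0.2161×73.17 + 0.3479×130.43 + 0.2889×214.98 = 125.4678 per 100,000.
The crude rates (137.44 vs 145.26) would put the Lowland District higher, but that reflects its age composition; once standardized to a common age structure, the Northern Region has the higher underlying rate.

Northern Region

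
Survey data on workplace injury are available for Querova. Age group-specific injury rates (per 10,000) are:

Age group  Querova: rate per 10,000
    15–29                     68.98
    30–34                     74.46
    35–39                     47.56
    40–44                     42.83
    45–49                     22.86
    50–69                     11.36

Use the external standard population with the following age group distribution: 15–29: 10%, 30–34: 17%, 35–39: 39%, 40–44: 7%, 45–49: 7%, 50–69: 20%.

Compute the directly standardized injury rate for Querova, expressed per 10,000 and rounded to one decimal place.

Standard weights: 0.10, 0.17, 0.39, 0.07, 0.07, 0.20.
Standardized rate: 0.1000×68.98 + 0.1700×74.46 + 0.3900×47.56 + 0.0700×42.83 + 0.0700×22.86 + 0.2000×11.36 = 44.9749 per 10,000.

45.0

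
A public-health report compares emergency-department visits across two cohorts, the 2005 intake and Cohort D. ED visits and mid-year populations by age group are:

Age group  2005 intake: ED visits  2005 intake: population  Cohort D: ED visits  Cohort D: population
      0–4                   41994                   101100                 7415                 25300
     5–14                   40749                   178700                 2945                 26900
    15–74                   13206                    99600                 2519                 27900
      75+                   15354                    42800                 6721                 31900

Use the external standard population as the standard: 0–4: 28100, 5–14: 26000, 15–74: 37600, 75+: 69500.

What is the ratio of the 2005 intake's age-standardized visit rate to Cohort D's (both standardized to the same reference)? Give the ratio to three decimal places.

1.632

Age-specific rates per 1000 for the 2005 intake: 415.371, 228.030, 132.590, 358.738.
For Cohort D: 293.083, 109.480, 90.287, 210.690.
Standard total = 161200; weights = 0.1743, 0.1613, 0.2333, 0.4311.
The 2005 intake: 0.1743×415.371 + 0.1613×228.030 + 0.2333×132.590 + 0.4311×358.738 = 294.7793 per 1000.
Cohort D: 0.1743×293.083 + 0.1613×109.480 + 0.2333×90.287 + 0.4311×210.690 = 180.6440 per 1000.
Ratio = 294.7793 ÷ 180.6440 = 1.63182.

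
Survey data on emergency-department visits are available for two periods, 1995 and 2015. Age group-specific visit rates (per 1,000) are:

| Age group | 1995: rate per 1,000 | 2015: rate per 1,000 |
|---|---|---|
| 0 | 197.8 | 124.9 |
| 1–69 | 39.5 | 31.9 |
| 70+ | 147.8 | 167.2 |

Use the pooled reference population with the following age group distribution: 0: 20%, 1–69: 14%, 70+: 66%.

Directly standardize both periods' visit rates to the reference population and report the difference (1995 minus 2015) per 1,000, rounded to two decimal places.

Standard weights: 0.20, 0.14, 0.66.
1995: 0.2000×197.8 + 0.1400×39.5 + 0.6600×147.8 = 142.6380 per 1,000.
2015: 0.2000×124.9 + 0.1400×31.9 + 0.6600×167.2 = 139.7980 per 1,000.
Difference = 142.6380 − 139.7980 = 2.8400.

2.84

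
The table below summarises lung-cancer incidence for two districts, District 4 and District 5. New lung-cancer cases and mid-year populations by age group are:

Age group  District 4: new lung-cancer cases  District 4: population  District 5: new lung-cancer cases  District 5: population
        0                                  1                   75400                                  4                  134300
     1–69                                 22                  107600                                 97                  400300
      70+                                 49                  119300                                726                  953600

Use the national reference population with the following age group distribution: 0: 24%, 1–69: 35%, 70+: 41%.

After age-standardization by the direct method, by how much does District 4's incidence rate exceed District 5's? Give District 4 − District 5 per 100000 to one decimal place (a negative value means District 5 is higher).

-16.1

Age-specific rates per 100000 for District 4: 1.33, 20.45, 41.07.
For District 5: 2.98, 24.23, 76.13.
Standard weights: 0.24, 0.35, 0.41.
District 4: 0.2400×1.33 + 0.3500×20.45 + 0.4100×41.07 = 24.3143 per 100000.
District 5: 0.2400×2.98 + 0.3500×24.23 + 0.4100×76.13 = 40.4103 per 100000.
Difference = 24.3143 − 40.4103 = -16.0960.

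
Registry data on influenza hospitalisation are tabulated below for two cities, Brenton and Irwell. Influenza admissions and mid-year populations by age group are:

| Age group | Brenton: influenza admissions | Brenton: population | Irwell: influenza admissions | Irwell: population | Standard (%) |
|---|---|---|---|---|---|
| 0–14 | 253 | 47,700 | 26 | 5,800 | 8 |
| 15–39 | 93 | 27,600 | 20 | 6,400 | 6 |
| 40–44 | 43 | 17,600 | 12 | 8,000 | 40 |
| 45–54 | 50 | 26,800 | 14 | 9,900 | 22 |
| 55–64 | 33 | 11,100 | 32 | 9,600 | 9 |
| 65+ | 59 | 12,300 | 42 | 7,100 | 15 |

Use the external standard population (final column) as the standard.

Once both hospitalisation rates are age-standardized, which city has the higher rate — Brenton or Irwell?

Brenton

Age-specific rates per 100,000 for Brenton: 530.40, 336.96, 244.32, 186.57, 297.30, 479.67.
For Irwell: 448.28, 312.50, 150.00, 141.41, 333.33, 591.55.
Standard weights: 0.08, 0.06, 0.40, 0.22, 0.09, 0.15.
Brenton: 0.0800×530.40 + 0.0600×336.96 + 0.4000×244.32 + 0.2200×186.57 + 0.0900×297.30 + 0.1500×479.67 = 300.1293 per 100,000.
Irwell: 0.0800×448.28 + 0.0600×312.50 + 0.4000×150.00 + 0.2200×141.41 + 0.0900×333.33 + 0.1500×591.55 = 264.4556 per 100,000.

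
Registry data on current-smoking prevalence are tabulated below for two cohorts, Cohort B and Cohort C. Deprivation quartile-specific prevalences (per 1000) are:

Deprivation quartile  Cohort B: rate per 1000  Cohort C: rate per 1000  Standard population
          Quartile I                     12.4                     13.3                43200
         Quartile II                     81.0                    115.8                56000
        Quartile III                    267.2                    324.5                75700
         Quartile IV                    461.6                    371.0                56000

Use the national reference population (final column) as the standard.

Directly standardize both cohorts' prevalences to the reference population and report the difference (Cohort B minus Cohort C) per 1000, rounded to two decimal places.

-5.42

Standard total = 230900; weights = 0.1871, 0.2425, 0.3278, 0.2425.
Cohort B: 0.1871×12.4 + 0.2425×81.0 + 0.3278×267.2 + 0.2425×461.6 = 221.5172 per 1000.
Cohort C: 0.1871×13.3 + 0.2425×115.8 + 0.3278×324.5 + 0.2425×371.0 = 226.9381 per 1000.
Difference = 221.5172 − 226.9381 = -5.4209.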